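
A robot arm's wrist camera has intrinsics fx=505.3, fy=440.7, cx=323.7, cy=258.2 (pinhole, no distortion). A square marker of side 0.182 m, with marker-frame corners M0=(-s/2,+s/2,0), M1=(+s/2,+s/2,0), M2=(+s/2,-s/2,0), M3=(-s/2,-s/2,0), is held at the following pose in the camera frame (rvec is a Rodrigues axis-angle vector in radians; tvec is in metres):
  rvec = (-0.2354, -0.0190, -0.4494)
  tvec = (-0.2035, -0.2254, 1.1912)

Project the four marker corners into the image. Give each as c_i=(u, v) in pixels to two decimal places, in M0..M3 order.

Intrinsics K: fx=505.3, fy=440.7, cx=323.7, cy=258.2
Marker side s = 0.182 m; corners in marker frame (Z=0):
  M0 = (-0.0910, +0.0910, 0)
  M1 = (+0.0910, +0.0910, 0)
  M2 = (+0.0910, -0.0910, 0)
  M3 = (-0.0910, -0.0910, 0)
rvec = (-0.2354, -0.0190, -0.4494), |rvec| = θ = 0.50768 rad = 29.088°
Rodrigues: sinθ=0.48615, 1−cosθ=0.12612; R = I + sinθ·[k]× + (1−cosθ)·[k]×²:
    [+0.90099 +0.43253 +0.03357]
    [-0.42815 +0.87405 +0.22960]
    [+0.06996 -0.22124 +0.97271]
t = (-0.2035, -0.2254, 1.1912) m
M0: Pc = R·M0+t = (-0.24613, -0.10690, +1.16470); u = 505.3·(-0.24613)/1.16470 + 323.7 = 216.9176, v = 440.7·(-0.10690)/1.16470 + 258.2 = 217.7515
M1: Pc = R·M1+t = (-0.08215, -0.18482, +1.17743); u = 505.3·(-0.08215)/1.17743 + 323.7 = 288.4454, v = 440.7·(-0.18482)/1.17743 + 258.2 = 189.0228
M2: Pc = R·M2+t = (-0.16087, -0.34390, +1.21770); u = 505.3·(-0.16087)/1.21770 + 323.7 = 256.9449, v = 440.7·(-0.34390)/1.21770 + 258.2 = 133.7381
M3: Pc = R·M3+t = (-0.32485, -0.26598, +1.20497); u = 505.3·(-0.32485)/1.20497 + 323.7 = 187.4745, v = 440.7·(-0.26598)/1.20497 + 258.2 = 160.9226

c0=(216.92, 217.75) c1=(288.45, 189.02) c2=(256.94, 133.74) c3=(187.47, 160.92)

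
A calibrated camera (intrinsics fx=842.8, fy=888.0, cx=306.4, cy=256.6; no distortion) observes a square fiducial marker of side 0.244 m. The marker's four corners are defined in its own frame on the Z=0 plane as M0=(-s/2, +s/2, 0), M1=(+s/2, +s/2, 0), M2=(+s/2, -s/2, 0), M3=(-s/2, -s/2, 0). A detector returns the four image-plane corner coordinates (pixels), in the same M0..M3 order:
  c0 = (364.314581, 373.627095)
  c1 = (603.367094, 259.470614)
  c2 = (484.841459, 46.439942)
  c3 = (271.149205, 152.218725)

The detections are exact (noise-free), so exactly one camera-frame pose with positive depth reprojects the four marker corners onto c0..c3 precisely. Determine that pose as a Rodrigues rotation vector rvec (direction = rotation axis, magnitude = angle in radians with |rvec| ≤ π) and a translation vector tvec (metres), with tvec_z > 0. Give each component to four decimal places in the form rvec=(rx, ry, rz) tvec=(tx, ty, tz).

Intrinsics K: fx=842.8, fy=888.0, cx=306.4, cy=256.6
Marker side s = 0.244 m; corners in marker frame (Z=0):
  M0 = (-0.1220, +0.1220, 0)
  M1 = (+0.1220, +0.1220, 0)
  M2 = (+0.1220, -0.1220, 0)
  M3 = (-0.1220, -0.1220, 0)
Detected image corners:
  c0 = (364.314581, 373.627095) px
  c1 = (603.367094, 259.470614) px
  c2 = (484.841459, 46.439942) px
  c3 = (271.149205, 152.218725) px
Planar DLT: solve 8×8 A·h = b for H (H[2,2]=1):
  H  [+899.10869 +247.67902 +427.30477]
  H  [-462.28921 +800.74473 +202.63136]
  H  [-0.06014 -0.43102 +1.00000]
B = K⁻¹H; ‖b₁‖=1.200857, ‖b₂‖=1.200857; λ = 2/(‖b₁‖+‖b₂‖) = 0.832739, sign → tz>0 ⇒ λ=+0.832739
r₁ = λ·B[:,0] = (+0.90658,-0.41905,-0.05008); r₂ = λ·B[:,1] = (+0.37521,+0.85463,-0.35892)
r₃ = r₁×r₂ = (+0.19321,+0.30660,+0.93202); SVD([r₁ r₂ r₃]) → R = UVᵀ:
  R  [+0.90658 +0.37521 +0.19321]
  R  [-0.41905 +0.85463 +0.30660]
  R  [-0.05008 -0.35892 +0.93202]
t = (+0.11946, -0.05061, +0.83274) m
tr R = 2.693233; θ = arccos((tr R − 1)/2) = 0.561201 rad = 32.154°
axis k = ((R−Rᵀ)₃₂, (R−Rᵀ)₁₃, (R−Rᵀ)₂₁) / (2 sinθ) = (-0.625257, +0.228563, -0.746198)
rvec = θ·k = (-0.350895, +0.128270, -0.418767)

rvec=(-0.3509, 0.1283, -0.4188) tvec=(0.1195, -0.0506, 0.8327)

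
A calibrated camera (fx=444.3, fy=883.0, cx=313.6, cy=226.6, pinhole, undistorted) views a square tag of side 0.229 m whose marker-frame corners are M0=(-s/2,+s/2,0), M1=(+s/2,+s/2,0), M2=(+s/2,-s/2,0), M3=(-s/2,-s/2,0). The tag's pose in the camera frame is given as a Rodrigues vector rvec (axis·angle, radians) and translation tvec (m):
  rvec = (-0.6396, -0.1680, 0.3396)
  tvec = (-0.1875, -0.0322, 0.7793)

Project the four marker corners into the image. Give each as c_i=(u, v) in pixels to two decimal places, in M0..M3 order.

c0=(109.28, 242.11) c1=(245.03, 343.78) c2=(286.92, 147.30) c3=(174.20, 59.82)

Intrinsics K: fx=444.3, fy=883.0, cx=313.6, cy=226.6
Marker side s = 0.229 m; corners in marker frame (Z=0):
  M0 = (-0.1145, +0.1145, 0)
  M1 = (+0.1145, +0.1145, 0)
  M2 = (+0.1145, -0.1145, 0)
  M3 = (-0.1145, -0.1145, 0)
rvec = (-0.6396, -0.1680, 0.3396), |rvec| = θ = 0.74340 rad = 42.594°
Rodrigues: sinθ=0.67679, 1−cosθ=0.26383; R = I + sinθ·[k]× + (1−cosθ)·[k]×²:
    [+0.93147 -0.25788 -0.25664]
    [+0.36047 +0.74965 +0.55506]
    [+0.04925 -0.60953 +0.79123]
t = (-0.1875, -0.0322, 0.7793) m
M0: Pc = R·M0+t = (-0.32368, +0.01236, +0.70387); u = 444.3·(-0.32368)/0.70387 + 313.6 = 109.2849, v = 883.0·(+0.01236)/0.70387 + 226.6 = 242.1064
M1: Pc = R·M1+t = (-0.11037, +0.09491, +0.71515); u = 444.3·(-0.11037)/0.71515 + 313.6 = 245.0282, v = 883.0·(+0.09491)/0.71515 + 226.6 = 343.7844
M2: Pc = R·M2+t = (-0.05132, -0.07676, +0.85473); u = 444.3·(-0.05132)/0.85473 + 313.6 = 286.9232, v = 883.0·(-0.07676)/0.85473 + 226.6 = 147.3006
M3: Pc = R·M3+t = (-0.26463, -0.15931, +0.84345); u = 444.3·(-0.26463)/0.84345 + 313.6 = 174.2044, v = 883.0·(-0.15931)/0.84345 + 226.6 = 59.8217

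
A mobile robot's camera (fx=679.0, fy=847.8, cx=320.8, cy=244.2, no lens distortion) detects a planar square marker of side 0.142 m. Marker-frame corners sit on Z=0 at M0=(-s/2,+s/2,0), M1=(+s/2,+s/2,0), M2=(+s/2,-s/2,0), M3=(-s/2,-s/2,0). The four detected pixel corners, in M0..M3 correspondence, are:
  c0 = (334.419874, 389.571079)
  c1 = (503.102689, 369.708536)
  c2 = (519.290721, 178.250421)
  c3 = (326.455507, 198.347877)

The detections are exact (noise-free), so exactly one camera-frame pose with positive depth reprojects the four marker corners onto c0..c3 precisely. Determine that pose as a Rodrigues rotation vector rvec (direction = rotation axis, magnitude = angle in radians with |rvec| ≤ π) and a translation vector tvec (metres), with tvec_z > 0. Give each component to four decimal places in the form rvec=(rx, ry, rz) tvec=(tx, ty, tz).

Intrinsics K: fx=679.0, fy=847.8, cx=320.8, cy=244.2
Marker side s = 0.142 m; corners in marker frame (Z=0):
  M0 = (-0.0710, +0.0710, 0)
  M1 = (+0.0710, +0.0710, 0)
  M2 = (+0.0710, -0.0710, 0)
  M3 = (-0.0710, -0.0710, 0)
Detected image corners:
  c0 = (334.419874, 389.571079) px
  c1 = (503.102689, 369.708536) px
  c2 = (519.290721, 178.250421) px
  c3 = (326.455507, 198.347877) px
Planar DLT: solve 8×8 A·h = b for H (H[2,2]=1):
  H  [+1305.05620 +367.33380 +421.25594]
  H  [-115.14166 +1615.25934 +290.31122]
  H  [+0.08982 +0.94301 +1.00000]
B = K⁻¹H; ‖b₁‖=1.888667, ‖b₂‖=1.888667; λ = 2/(‖b₁‖+‖b₂‖) = 0.529474, sign → tz>0 ⇒ λ=+0.529474
r₁ = λ·B[:,0] = (+0.99519,-0.08561,+0.04756); r₂ = λ·B[:,1] = (+0.05054,+0.86496,+0.49930)
r₃ = r₁×r₂ = (-0.08388,-0.49449,+0.86512); SVD([r₁ r₂ r₃]) → R = UVᵀ:
  R  [+0.99519 +0.05054 -0.08388]
  R  [-0.08561 +0.86496 -0.49449]
  R  [+0.04756 +0.49930 +0.86512]
t = (+0.07833, +0.02880, +0.52947) m
tr R = 2.725274; θ = arccos((tr R − 1)/2) = 0.530337 rad = 30.386°
axis k = ((R−Rᵀ)₃₂, (R−Rᵀ)₁₃, (R−Rᵀ)₂₁) / (2 sinθ) = (+0.982347, -0.129926, -0.134584)
rvec = θ·k = (+0.520975, -0.068905, -0.071375)

rvec=(0.5210, -0.0689, -0.0714) tvec=(0.0783, 0.0288, 0.5295)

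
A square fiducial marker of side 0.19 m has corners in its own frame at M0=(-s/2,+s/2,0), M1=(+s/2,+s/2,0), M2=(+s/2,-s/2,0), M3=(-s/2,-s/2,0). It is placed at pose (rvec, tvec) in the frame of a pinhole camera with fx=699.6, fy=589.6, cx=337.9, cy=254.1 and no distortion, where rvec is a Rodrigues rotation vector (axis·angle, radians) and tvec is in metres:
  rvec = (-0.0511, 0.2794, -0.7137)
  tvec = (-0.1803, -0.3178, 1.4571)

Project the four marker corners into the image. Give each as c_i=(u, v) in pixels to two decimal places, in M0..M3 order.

c0=(248.16, 180.11) c1=(312.71, 126.37) c2=(254.55, 70.22) c3=(192.89, 124.68)

Intrinsics K: fx=699.6, fy=589.6, cx=337.9, cy=254.1
Marker side s = 0.19 m; corners in marker frame (Z=0):
  M0 = (-0.0950, +0.0950, 0)
  M1 = (+0.0950, +0.0950, 0)
  M2 = (+0.0950, -0.0950, 0)
  M3 = (-0.0950, -0.0950, 0)
rvec = (-0.0511, 0.2794, -0.7137), |rvec| = θ = 0.76814 rad = 44.011°
Rodrigues: sinθ=0.69480, 1−cosθ=0.28080; R = I + sinθ·[k]× + (1−cosθ)·[k]×²:
    [+0.72044 +0.63876 +0.27008]
    [-0.65235 +0.75635 -0.04868]
    [-0.23537 -0.14112 +0.96161]
t = (-0.1803, -0.3178, 1.4571) m
M0: Pc = R·M0+t = (-0.18806, -0.18397, +1.46605); u = 699.6·(-0.18806)/1.46605 + 337.9 = 248.1579, v = 589.6·(-0.18397)/1.46605 + 254.1 = 180.1119
M1: Pc = R·M1+t = (-0.05118, -0.30792, +1.42133); u = 699.6·(-0.05118)/1.42133 + 337.9 = 312.7108, v = 589.6·(-0.30792)/1.42133 + 254.1 = 126.3682
M2: Pc = R·M2+t = (-0.17254, -0.45163, +1.44815); u = 699.6·(-0.17254)/1.44815 + 337.9 = 254.5458, v = 589.6·(-0.45163)/1.44815 + 254.1 = 70.2241
M3: Pc = R·M3+t = (-0.30942, -0.32768, +1.49287); u = 699.6·(-0.30942)/1.49287 + 337.9 = 192.8947, v = 589.6·(-0.32768)/1.49287 + 254.1 = 124.6843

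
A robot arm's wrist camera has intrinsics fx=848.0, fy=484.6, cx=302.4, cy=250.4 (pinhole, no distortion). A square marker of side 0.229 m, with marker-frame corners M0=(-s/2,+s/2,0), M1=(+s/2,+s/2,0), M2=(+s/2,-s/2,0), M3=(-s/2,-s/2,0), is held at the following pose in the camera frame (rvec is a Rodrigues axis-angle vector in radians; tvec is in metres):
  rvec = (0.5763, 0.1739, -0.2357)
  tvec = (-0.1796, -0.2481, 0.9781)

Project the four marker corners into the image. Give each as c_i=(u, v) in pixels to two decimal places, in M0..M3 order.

c0=(96.12, 188.68) c1=(269.57, 166.71) c2=(206.92, 54.58) c3=(15.19, 85.49)

Intrinsics K: fx=848.0, fy=484.6, cx=302.4, cy=250.4
Marker side s = 0.229 m; corners in marker frame (Z=0):
  M0 = (-0.1145, +0.1145, 0)
  M1 = (+0.1145, +0.1145, 0)
  M2 = (+0.1145, -0.1145, 0)
  M3 = (-0.1145, -0.1145, 0)
rvec = (0.5763, 0.1739, -0.2357), |rvec| = θ = 0.64647 rad = 37.040°
Rodrigues: sinθ=0.60237, 1−cosθ=0.20178; R = I + sinθ·[k]× + (1−cosθ)·[k]×²:
    [+0.95858 +0.26801 +0.09645]
    [-0.17123 +0.81282 -0.55678]
    [-0.22762 +0.51720 +0.82504]
t = (-0.1796, -0.2481, 0.9781) m
M0: Pc = R·M0+t = (-0.25867, -0.13543, +1.06338); u = 848.0·(-0.25867)/1.06338 + 302.4 = 96.1224, v = 484.6·(-0.13543)/1.06338 + 250.4 = 188.6843
M1: Pc = R·M1+t = (-0.03916, -0.17464, +1.01126); u = 848.0·(-0.03916)/1.01126 + 302.4 = 269.5654, v = 484.6·(-0.17464)/1.01126 + 250.4 = 166.7122
M2: Pc = R·M2+t = (-0.10053, -0.36077, +0.89282); u = 848.0·(-0.10053)/0.89282 + 302.4 = 206.9161, v = 484.6·(-0.36077)/0.89282 + 250.4 = 54.5805
M3: Pc = R·M3+t = (-0.32004, -0.32156, +0.94494); u = 848.0·(-0.32004)/0.94494 + 302.4 = 15.1898, v = 484.6·(-0.32156)/0.94494 + 250.4 = 85.4920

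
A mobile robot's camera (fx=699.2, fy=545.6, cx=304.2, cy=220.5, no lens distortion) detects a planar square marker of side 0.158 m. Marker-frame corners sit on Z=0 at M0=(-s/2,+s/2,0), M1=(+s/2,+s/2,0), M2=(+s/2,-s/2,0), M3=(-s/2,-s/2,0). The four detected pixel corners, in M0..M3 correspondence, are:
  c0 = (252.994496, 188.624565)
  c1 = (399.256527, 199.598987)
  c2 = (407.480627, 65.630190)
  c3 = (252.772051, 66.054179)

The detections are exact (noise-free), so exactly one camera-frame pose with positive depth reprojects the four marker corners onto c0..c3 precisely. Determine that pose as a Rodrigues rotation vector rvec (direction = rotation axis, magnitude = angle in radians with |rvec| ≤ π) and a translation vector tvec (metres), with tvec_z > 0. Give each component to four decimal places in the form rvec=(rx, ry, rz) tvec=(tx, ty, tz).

rvec=(0.2269, 0.4152, 0.0642) tvec=(0.0199, -0.1110, 0.6809)

Intrinsics K: fx=699.2, fy=545.6, cx=304.2, cy=220.5
Marker side s = 0.158 m; corners in marker frame (Z=0):
  M0 = (-0.0790, +0.0790, 0)
  M1 = (+0.0790, +0.0790, 0)
  M2 = (+0.0790, -0.0790, 0)
  M3 = (-0.0790, -0.0790, 0)
Detected image corners:
  c0 = (252.994496, 188.624565) px
  c1 = (399.256527, 199.598987) px
  c2 = (407.480627, 65.630190) px
  c3 = (252.772051, 66.054179) px
Planar DLT: solve 8×8 A·h = b for H (H[2,2]=1):
  H  [+762.58802 +87.43223 +324.64597]
  H  [-40.56306 +854.37219 +131.57913]
  H  [-0.57640 +0.33992 +1.00000]
B = K⁻¹H; ‖b₁‖=1.468618, ‖b₂‖=1.468618; λ = 2/(‖b₁‖+‖b₂‖) = 0.680912, sign → tz>0 ⇒ λ=+0.680912
r₁ = λ·B[:,0] = (+0.91340,+0.10799,-0.39248); r₂ = λ·B[:,1] = (-0.01555,+0.97272,+0.23146)
r₃ = r₁×r₂ = (+0.40677,-0.20531,+0.89016); SVD([r₁ r₂ r₃]) → R = UVᵀ:
  R  [+0.91340 -0.01555 +0.40677]
  R  [+0.10799 +0.97272 -0.20531]
  R  [-0.39248 +0.23146 +0.89016]
t = (+0.01991, -0.11097, +0.68091) m
tr R = 2.776281; θ = arccos((tr R − 1)/2) = 0.477514 rad = 27.360°
axis k = ((R−Rᵀ)₃₂, (R−Rᵀ)₁₃, (R−Rᵀ)₂₁) / (2 sinθ) = (+0.475185, +0.869558, +0.134417)
rvec = θ·k = (+0.226907, +0.415226, +0.064186)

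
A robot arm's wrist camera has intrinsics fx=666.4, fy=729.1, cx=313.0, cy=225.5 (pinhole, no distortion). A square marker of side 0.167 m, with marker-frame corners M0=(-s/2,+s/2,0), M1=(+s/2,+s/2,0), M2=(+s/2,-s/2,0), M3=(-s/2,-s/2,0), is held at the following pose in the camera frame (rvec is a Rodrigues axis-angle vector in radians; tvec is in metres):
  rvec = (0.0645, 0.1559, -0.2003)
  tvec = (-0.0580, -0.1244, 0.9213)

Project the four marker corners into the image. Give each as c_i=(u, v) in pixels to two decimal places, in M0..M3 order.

Intrinsics K: fx=666.4, fy=729.1, cx=313.0, cy=225.5
Marker side s = 0.167 m; corners in marker frame (Z=0):
  M0 = (-0.0835, +0.0835, 0)
  M1 = (+0.0835, +0.0835, 0)
  M2 = (+0.0835, -0.0835, 0)
  M3 = (-0.0835, -0.0835, 0)
rvec = (0.0645, 0.1559, -0.2003), |rvec| = θ = 0.26189 rad = 15.005°
Rodrigues: sinθ=0.25890, 1−cosθ=0.03410; R = I + sinθ·[k]× + (1−cosθ)·[k]×²:
    [+0.96797 +0.20302 +0.14770]
    [-0.19302 +0.97799 -0.07929]
    [-0.16055 +0.04824 +0.98585]
t = (-0.0580, -0.1244, 0.9213) m
M0: Pc = R·M0+t = (-0.12187, -0.02662, +0.93873); u = 666.4·(-0.12187)/0.93873 + 313.0 = 226.4828, v = 729.1·(-0.02662)/0.93873 + 225.5 = 204.8238
M1: Pc = R·M1+t = (+0.03978, -0.05886, +0.91192); u = 666.4·(+0.03978)/0.91192 + 313.0 = 342.0680, v = 729.1·(-0.05886)/0.91192 + 225.5 = 178.4441
M2: Pc = R·M2+t = (+0.00587, -0.22218, +0.90387); u = 666.4·(+0.00587)/0.90387 + 313.0 = 317.3305, v = 729.1·(-0.22218)/0.90387 + 225.5 = 46.2803
M3: Pc = R·M3+t = (-0.15578, -0.18994, +0.93068); u = 666.4·(-0.15578)/0.93068 + 313.0 = 201.4574, v = 729.1·(-0.18994)/0.93068 + 225.5 = 76.6958

c0=(226.48, 204.82) c1=(342.07, 178.44) c2=(317.33, 46.28) c3=(201.46, 76.70)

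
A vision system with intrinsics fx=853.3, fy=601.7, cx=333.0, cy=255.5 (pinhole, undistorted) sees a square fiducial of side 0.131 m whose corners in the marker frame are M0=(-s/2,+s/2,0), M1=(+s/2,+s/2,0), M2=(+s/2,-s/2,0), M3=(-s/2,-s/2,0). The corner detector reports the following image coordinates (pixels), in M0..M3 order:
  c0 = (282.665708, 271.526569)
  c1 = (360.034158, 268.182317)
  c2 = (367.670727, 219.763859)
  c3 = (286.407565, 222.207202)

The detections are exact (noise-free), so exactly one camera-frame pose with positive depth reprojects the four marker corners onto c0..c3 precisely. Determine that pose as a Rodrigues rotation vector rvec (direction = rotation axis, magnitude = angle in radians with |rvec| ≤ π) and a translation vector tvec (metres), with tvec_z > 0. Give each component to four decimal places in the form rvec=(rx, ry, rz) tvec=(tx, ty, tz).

rvec=(0.5681, -0.2365, 0.0113) tvec=(-0.0136, -0.0217, 1.3752)

Intrinsics K: fx=853.3, fy=601.7, cx=333.0, cy=255.5
Marker side s = 0.131 m; corners in marker frame (Z=0):
  M0 = (-0.0655, +0.0655, 0)
  M1 = (+0.0655, +0.0655, 0)
  M2 = (+0.0655, -0.0655, 0)
  M3 = (-0.0655, -0.0655, 0)
Detected image corners:
  c0 = (282.665708, 271.526569) px
  c1 = (360.034158, 268.182317) px
  c2 = (367.670727, 219.763859) px
  c3 = (286.407565, 222.207202) px
Planar DLT: solve 8×8 A·h = b for H (H[2,2]=1):
  H  [+658.13185 +81.73699 +324.54753]
  H  [+17.97802 +467.88144 +246.02318]
  H  [+0.16362 +0.38657 +1.00000]
B = K⁻¹H; ‖b₁‖=0.727180, ‖b₂‖=0.727180; λ = 2/(‖b₁‖+‖b₂‖) = 1.375175, sign → tz>0 ⇒ λ=+1.375175
r₁ = λ·B[:,0] = (+0.97284,-0.05445,+0.22500); r₂ = λ·B[:,1] = (-0.07573,+0.84360,+0.53161)
r₃ = r₁×r₂ = (-0.21876,-0.53421,+0.81656); SVD([r₁ r₂ r₃]) → R = UVᵀ:
  R  [+0.97284 -0.07573 -0.21876]
  R  [-0.05445 +0.84360 -0.53421]
  R  [+0.22500 +0.53161 +0.81656]
t = (-0.01362, -0.02166, +1.37517) m
tr R = 2.632991; θ = arccos((tr R − 1)/2) = 0.615482 rad = 35.264°
axis k = ((R−Rᵀ)₃₂, (R−Rᵀ)₁₃, (R−Rᵀ)₂₁) / (2 sinθ) = (+0.923020, -0.384310, +0.018427)
rvec = θ·k = (+0.568102, -0.236536, +0.011342)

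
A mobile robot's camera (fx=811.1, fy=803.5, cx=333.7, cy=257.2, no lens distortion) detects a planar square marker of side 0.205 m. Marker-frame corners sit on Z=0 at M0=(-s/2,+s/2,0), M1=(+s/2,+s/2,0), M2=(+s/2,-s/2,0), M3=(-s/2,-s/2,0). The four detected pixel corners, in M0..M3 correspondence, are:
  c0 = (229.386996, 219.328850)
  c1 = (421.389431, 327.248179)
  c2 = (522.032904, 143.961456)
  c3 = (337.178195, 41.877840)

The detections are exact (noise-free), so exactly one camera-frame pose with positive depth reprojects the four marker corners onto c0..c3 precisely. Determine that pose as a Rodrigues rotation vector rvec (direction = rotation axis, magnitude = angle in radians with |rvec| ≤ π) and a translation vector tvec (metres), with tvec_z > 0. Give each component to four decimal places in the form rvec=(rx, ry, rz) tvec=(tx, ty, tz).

Intrinsics K: fx=811.1, fy=803.5, cx=333.7, cy=257.2
Marker side s = 0.205 m; corners in marker frame (Z=0):
  M0 = (-0.1025, +0.1025, 0)
  M1 = (+0.1025, +0.1025, 0)
  M2 = (+0.1025, -0.1025, 0)
  M3 = (-0.1025, -0.1025, 0)
Detected image corners:
  c0 = (229.386996, 219.328850) px
  c1 = (421.389431, 327.248179) px
  c2 = (522.032904, 143.961456) px
  c3 = (337.178195, 41.877840) px
Planar DLT: solve 8×8 A·h = b for H (H[2,2]=1):
  H  [+904.48800 -586.21064 +378.23116]
  H  [+504.96187 +842.07276 +180.99585]
  H  [-0.03790 -0.20600 +1.00000]
B = K⁻¹H; ‖b₁‖=1.300130, ‖b₂‖=1.300130; λ = 2/(‖b₁‖+‖b₂‖) = 0.769154, sign → tz>0 ⇒ λ=+0.769154
r₁ = λ·B[:,0] = (+0.86971,+0.49271,-0.02915); r₂ = λ·B[:,1] = (-0.49071,+0.85680,-0.15845)
r₃ = r₁×r₂ = (-0.05309,+0.15211,+0.98694); SVD([r₁ r₂ r₃]) → R = UVᵀ:
  R  [+0.86971 -0.49071 -0.05309]
  R  [+0.49271 +0.85680 +0.15211]
  R  [-0.02915 -0.15845 +0.98694]
t = (+0.04223, -0.07295, +0.76915) m
tr R = 2.713440; θ = arccos((tr R − 1)/2) = 0.541920 rad = 31.050°
axis k = ((R−Rᵀ)₃₂, (R−Rᵀ)₁₃, (R−Rᵀ)₂₁) / (2 sinθ) = (-0.301055, -0.023207, +0.953325)
rvec = θ·k = (-0.163147, -0.012576, +0.516626)

rvec=(-0.1631, -0.0126, 0.5166) tvec=(0.0422, -0.0729, 0.7692)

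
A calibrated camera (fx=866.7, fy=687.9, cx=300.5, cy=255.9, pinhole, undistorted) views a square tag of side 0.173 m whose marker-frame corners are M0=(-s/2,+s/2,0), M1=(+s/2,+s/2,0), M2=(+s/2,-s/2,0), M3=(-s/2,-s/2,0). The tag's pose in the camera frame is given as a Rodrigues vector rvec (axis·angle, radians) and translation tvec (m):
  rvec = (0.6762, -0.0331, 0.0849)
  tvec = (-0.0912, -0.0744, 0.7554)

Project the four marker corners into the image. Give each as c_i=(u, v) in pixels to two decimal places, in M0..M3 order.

Intrinsics K: fx=866.7, fy=687.9, cx=300.5, cy=255.9
Marker side s = 0.173 m; corners in marker frame (Z=0):
  M0 = (-0.0865, +0.0865, 0)
  M1 = (+0.0865, +0.0865, 0)
  M2 = (+0.0865, -0.0865, 0)
  M3 = (-0.0865, -0.0865, 0)
rvec = (0.6762, -0.0331, 0.0849), |rvec| = θ = 0.68231 rad = 39.094°
Rodrigues: sinθ=0.63059, 1−cosθ=0.22388; R = I + sinθ·[k]× + (1−cosθ)·[k]×²:
    [+0.99601 -0.08923 -0.00298]
    [+0.06770 +0.77664 -0.62629]
    [+0.05820 +0.62359 +0.77958]
t = (-0.0912, -0.0744, 0.7554) m
M0: Pc = R·M0+t = (-0.18507, -0.01308, +0.80431); u = 866.7·(-0.18507)/0.80431 + 300.5 = 101.0703, v = 687.9·(-0.01308)/0.80431 + 255.9 = 244.7161
M1: Pc = R·M1+t = (-0.01276, -0.00136, +0.81437); u = 866.7·(-0.01276)/0.81437 + 300.5 = 286.9163, v = 687.9·(-0.00136)/0.81437 + 255.9 = 254.7476
M2: Pc = R·M2+t = (+0.00267, -0.13572, +0.70649); u = 866.7·(+0.00267)/0.70649 + 300.5 = 303.7789, v = 687.9·(-0.13572)/0.70649 + 255.9 = 123.7484
M3: Pc = R·M3+t = (-0.16964, -0.14744, +0.69643); u = 866.7·(-0.16964)/0.69643 + 300.5 = 89.3878, v = 687.9·(-0.14744)/0.69643 + 255.9 = 110.2691

c0=(101.07, 244.72) c1=(286.92, 254.75) c2=(303.78, 123.75) c3=(89.39, 110.27)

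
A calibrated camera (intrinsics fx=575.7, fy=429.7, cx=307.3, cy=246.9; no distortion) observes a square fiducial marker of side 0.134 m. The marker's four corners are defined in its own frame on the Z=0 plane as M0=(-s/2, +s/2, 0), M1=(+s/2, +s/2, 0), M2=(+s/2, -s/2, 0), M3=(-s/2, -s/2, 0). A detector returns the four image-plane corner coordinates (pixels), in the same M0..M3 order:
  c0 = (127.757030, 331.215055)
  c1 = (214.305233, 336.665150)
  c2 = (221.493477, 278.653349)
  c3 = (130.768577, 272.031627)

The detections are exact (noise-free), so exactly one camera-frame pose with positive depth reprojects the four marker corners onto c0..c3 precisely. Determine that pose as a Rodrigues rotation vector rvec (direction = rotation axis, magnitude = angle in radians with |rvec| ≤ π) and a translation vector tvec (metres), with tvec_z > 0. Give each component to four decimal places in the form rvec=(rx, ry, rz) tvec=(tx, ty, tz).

Intrinsics K: fx=575.7, fy=429.7, cx=307.3, cy=246.9
Marker side s = 0.134 m; corners in marker frame (Z=0):
  M0 = (-0.0670, +0.0670, 0)
  M1 = (+0.0670, +0.0670, 0)
  M2 = (+0.0670, -0.0670, 0)
  M3 = (-0.0670, -0.0670, 0)
Detected image corners:
  c0 = (127.757030, 331.215055) px
  c1 = (214.305233, 336.665150) px
  c2 = (221.493477, 278.653349) px
  c3 = (130.768577, 272.031627) px
Planar DLT: solve 8×8 A·h = b for H (H[2,2]=1):
  H  [+680.59021 +23.98606 +173.85342]
  H  [+79.15777 +546.35984 +305.36700]
  H  [+0.11232 +0.35812 +1.00000]
B = K⁻¹H; ‖b₁‖=1.134178, ‖b₂‖=1.134178; λ = 2/(‖b₁‖+‖b₂‖) = 0.881696, sign → tz>0 ⇒ λ=+0.881696
r₁ = λ·B[:,0] = (+0.98947,+0.10552,+0.09904); r₂ = λ·B[:,1] = (-0.13181,+0.93964,+0.31575)
r₃ = r₁×r₂ = (-0.05974,-0.32548,+0.94366); SVD([r₁ r₂ r₃]) → R = UVᵀ:
  R  [+0.98947 -0.13181 -0.05974]
  R  [+0.10552 +0.93964 -0.32548]
  R  [+0.09904 +0.31575 +0.94366]
t = (-0.20438, +0.11997, +0.88170) m
tr R = 2.872776; θ = arccos((tr R − 1)/2) = 0.358603 rad = 20.546°
axis k = ((R−Rᵀ)₃₂, (R−Rᵀ)₁₃, (R−Rᵀ)₂₁) / (2 sinθ) = (+0.913521, -0.226199, +0.338103)
rvec = θ·k = (+0.327591, -0.081116, +0.121245)

rvec=(0.3276, -0.0811, 0.1212) tvec=(-0.2044, 0.1200, 0.8817)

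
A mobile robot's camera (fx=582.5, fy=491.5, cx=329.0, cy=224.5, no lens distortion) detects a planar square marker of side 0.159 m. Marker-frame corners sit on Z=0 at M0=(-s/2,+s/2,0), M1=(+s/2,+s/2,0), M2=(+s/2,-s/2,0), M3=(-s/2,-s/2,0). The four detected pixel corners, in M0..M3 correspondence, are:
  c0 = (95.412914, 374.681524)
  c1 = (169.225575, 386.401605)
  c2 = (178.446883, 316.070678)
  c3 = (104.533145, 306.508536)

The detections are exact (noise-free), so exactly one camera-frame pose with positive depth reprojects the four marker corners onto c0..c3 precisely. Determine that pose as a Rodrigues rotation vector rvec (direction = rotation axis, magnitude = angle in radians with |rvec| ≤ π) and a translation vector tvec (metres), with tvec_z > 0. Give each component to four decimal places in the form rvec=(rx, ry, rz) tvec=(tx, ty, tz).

Intrinsics K: fx=582.5, fy=491.5, cx=329.0, cy=224.5
Marker side s = 0.159 m; corners in marker frame (Z=0):
  M0 = (-0.0795, +0.0795, 0)
  M1 = (+0.0795, +0.0795, 0)
  M2 = (+0.0795, -0.0795, 0)
  M3 = (-0.0795, -0.0795, 0)
Detected image corners:
  c0 = (95.412914, 374.681524) px
  c1 = (169.225575, 386.401605) px
  c2 = (178.446883, 316.070678) px
  c3 = (104.533145, 306.508536) px
Planar DLT: solve 8×8 A·h = b for H (H[2,2]=1):
  H  [+438.04298 -59.78557 +136.34181]
  H  [-0.05512 +430.10441 +345.79121]
  H  [-0.19361 -0.01543 +1.00000]
B = K⁻¹H; ‖b₁‖=0.887254, ‖b₂‖=0.887254; λ = 2/(‖b₁‖+‖b₂‖) = 1.127073, sign → tz>0 ⇒ λ=+1.127073
r₁ = λ·B[:,0] = (+0.97081,+0.09954,-0.21821); r₂ = λ·B[:,1] = (-0.10586,+0.99423,-0.01739)
r₃ = r₁×r₂ = (+0.21522,+0.03998,+0.97575); SVD([r₁ r₂ r₃]) → R = UVᵀ:
  R  [+0.97081 -0.10586 +0.21522]
  R  [+0.09954 +0.99423 +0.03998]
  R  [-0.21821 -0.01739 +0.97575]
t = (-0.37277, +0.27814, +1.12707) m
tr R = 2.940788; θ = arccos((tr R − 1)/2) = 0.243940 rad = 13.977°
axis k = ((R−Rᵀ)₃₂, (R−Rᵀ)₁₃, (R−Rᵀ)₂₁) / (2 sinθ) = (-0.118778, +0.897268, +0.425209)
rvec = θ·k = (-0.028975, +0.218879, +0.103725)

rvec=(-0.0290, 0.2189, 0.1037) tvec=(-0.3728, 0.2781, 1.1271)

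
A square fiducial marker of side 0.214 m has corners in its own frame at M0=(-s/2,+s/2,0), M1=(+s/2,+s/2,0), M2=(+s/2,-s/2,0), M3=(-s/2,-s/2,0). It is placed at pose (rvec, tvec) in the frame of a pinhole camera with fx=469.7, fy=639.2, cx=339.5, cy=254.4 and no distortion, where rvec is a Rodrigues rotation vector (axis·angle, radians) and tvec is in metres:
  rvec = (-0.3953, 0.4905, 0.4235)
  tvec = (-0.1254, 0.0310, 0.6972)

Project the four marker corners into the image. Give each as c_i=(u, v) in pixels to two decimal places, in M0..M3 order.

Intrinsics K: fx=469.7, fy=639.2, cx=339.5, cy=254.4
Marker side s = 0.214 m; corners in marker frame (Z=0):
  M0 = (-0.1070, +0.1070, 0)
  M1 = (+0.1070, +0.1070, 0)
  M2 = (+0.1070, -0.1070, 0)
  M3 = (-0.1070, -0.1070, 0)
rvec = (-0.3953, 0.4905, 0.4235), |rvec| = θ = 0.75908 rad = 43.492°
Rodrigues: sinθ=0.68826, 1−cosθ=0.27453; R = I + sinθ·[k]× + (1−cosθ)·[k]×²:
    [+0.79992 -0.47637 +0.36497]
    [+0.29160 +0.84010 +0.45739]
    [-0.52450 -0.25945 +0.81092]
t = (-0.1254, 0.0310, 0.6972) m
M0: Pc = R·M0+t = (-0.26196, +0.08969, +0.72556); u = 469.7·(-0.26196)/0.72556 + 339.5 = 169.9155, v = 639.2·(+0.08969)/0.72556 + 254.4 = 333.4134
M1: Pc = R·M1+t = (-0.09078, +0.15209, +0.61332); u = 469.7·(-0.09078)/0.61332 + 339.5 = 269.9777, v = 639.2·(+0.15209)/0.61332 + 254.4 = 412.9103
M2: Pc = R·M2+t = (+0.01116, -0.02769, +0.66884); u = 469.7·(+0.01116)/0.66884 + 339.5 = 347.3390, v = 639.2·(-0.02769)/0.66884 + 254.4 = 227.9383
M3: Pc = R·M3+t = (-0.16002, -0.09009, +0.78108); u = 469.7·(-0.16002)/0.78108 + 339.5 = 243.2726, v = 639.2·(-0.09009)/0.78108 + 254.4 = 180.6729

c0=(169.92, 333.41) c1=(269.98, 412.91) c2=(347.34, 227.94) c3=(243.27, 180.67)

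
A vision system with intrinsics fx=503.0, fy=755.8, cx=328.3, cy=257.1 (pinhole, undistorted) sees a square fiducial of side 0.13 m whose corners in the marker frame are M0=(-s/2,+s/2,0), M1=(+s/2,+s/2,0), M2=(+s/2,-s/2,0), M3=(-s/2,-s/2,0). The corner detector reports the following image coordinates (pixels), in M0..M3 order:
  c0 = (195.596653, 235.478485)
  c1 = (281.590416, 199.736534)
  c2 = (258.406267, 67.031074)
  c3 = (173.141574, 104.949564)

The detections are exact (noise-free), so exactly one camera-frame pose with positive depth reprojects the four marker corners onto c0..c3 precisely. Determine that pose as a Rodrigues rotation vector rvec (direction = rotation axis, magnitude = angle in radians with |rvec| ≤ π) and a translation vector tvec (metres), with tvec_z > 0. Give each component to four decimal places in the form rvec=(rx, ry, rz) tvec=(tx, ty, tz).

rvec=(-0.0084, 0.0998, -0.2590) tvec=(-0.1452, -0.1002, 0.7195)

Intrinsics K: fx=503.0, fy=755.8, cx=328.3, cy=257.1
Marker side s = 0.13 m; corners in marker frame (Z=0):
  M0 = (-0.0650, +0.0650, 0)
  M1 = (+0.0650, +0.0650, 0)
  M2 = (+0.0650, -0.0650, 0)
  M3 = (-0.0650, -0.0650, 0)
Detected image corners:
  c0 = (195.596653, 235.478485) px
  c1 = (281.590416, 199.736534) px
  c2 = (258.406267, 67.031074) px
  c3 = (173.141574, 104.949564) px
Planar DLT: solve 8×8 A·h = b for H (H[2,2]=1):
  H  [+627.91253 +168.83115 +226.78501]
  H  [-303.88418 +1007.90304 +151.83526]
  H  [-0.13543 -0.02940 +1.00000]
B = K⁻¹H; ‖b₁‖=1.389938, ‖b₂‖=1.389938; λ = 2/(‖b₁‖+‖b₂‖) = 0.719457, sign → tz>0 ⇒ λ=+0.719457
r₁ = λ·B[:,0] = (+0.96172,-0.25613,-0.09744); r₂ = λ·B[:,1] = (+0.25529,+0.96663,-0.02115)
r₃ = r₁×r₂ = (+0.09961,-0.00453,+0.99502); SVD([r₁ r₂ r₃]) → R = UVᵀ:
  R  [+0.96172 +0.25529 +0.09961]
  R  [-0.25613 +0.96663 -0.00453]
  R  [-0.09744 -0.02115 +0.99502]
t = (-0.14520, -0.10020, +0.71946) m
tr R = 2.923369; θ = arccos((tr R − 1)/2) = 0.277714 rad = 15.912°
axis k = ((R−Rᵀ)₃₂, (R−Rᵀ)₁₃, (R−Rᵀ)₂₁) / (2 sinθ) = (-0.030314, +0.359364, -0.932705)
rvec = θ·k = (-0.008419, +0.099800, -0.259025)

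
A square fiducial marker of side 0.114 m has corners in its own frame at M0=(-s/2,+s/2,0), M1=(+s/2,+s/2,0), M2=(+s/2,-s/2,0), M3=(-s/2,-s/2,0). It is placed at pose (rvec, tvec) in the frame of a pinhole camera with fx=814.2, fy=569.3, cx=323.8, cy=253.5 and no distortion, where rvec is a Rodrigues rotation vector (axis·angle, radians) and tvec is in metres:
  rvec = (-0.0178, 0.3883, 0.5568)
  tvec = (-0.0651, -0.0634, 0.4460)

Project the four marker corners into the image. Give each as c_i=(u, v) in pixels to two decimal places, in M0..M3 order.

Intrinsics K: fx=814.2, fy=569.3, cx=323.8, cy=253.5
Marker side s = 0.114 m; corners in marker frame (Z=0):
  M0 = (-0.0570, +0.0570, 0)
  M1 = (+0.0570, +0.0570, 0)
  M2 = (+0.0570, -0.0570, 0)
  M3 = (-0.0570, -0.0570, 0)
rvec = (-0.0178, 0.3883, 0.5568), |rvec| = θ = 0.67906 rad = 38.907°
Rodrigues: sinθ=0.62806, 1−cosθ=0.22184; R = I + sinθ·[k]× + (1−cosθ)·[k]×²:
    [+0.77832 -0.51831 +0.35437]
    [+0.51166 +0.85070 +0.12048]
    [-0.36391 +0.08755 +0.92731]
t = (-0.0651, -0.0634, 0.4460) m
M0: Pc = R·M0+t = (-0.13901, -0.04407, +0.47173); u = 814.2·(-0.13901)/0.47173 + 323.8 = 83.8760, v = 569.3·(-0.04407)/0.47173 + 253.5 = 200.3095
M1: Pc = R·M1+t = (-0.05028, +0.01425, +0.43025); u = 814.2·(-0.05028)/0.43025 + 323.8 = 228.6511, v = 569.3·(+0.01425)/0.43025 + 253.5 = 272.3614
M2: Pc = R·M2+t = (+0.00881, -0.08273, +0.42027); u = 814.2·(+0.00881)/0.42027 + 323.8 = 340.8635, v = 569.3·(-0.08273)/0.42027 + 253.5 = 141.4390
M3: Pc = R·M3+t = (-0.07992, -0.14105, +0.46175); u = 814.2·(-0.07992)/0.46175 + 323.8 = 182.8776, v = 569.3·(-0.14105)/0.46175 + 253.5 = 79.5923

c0=(83.88, 200.31) c1=(228.65, 272.36) c2=(340.86, 141.44) c3=(182.88, 79.59)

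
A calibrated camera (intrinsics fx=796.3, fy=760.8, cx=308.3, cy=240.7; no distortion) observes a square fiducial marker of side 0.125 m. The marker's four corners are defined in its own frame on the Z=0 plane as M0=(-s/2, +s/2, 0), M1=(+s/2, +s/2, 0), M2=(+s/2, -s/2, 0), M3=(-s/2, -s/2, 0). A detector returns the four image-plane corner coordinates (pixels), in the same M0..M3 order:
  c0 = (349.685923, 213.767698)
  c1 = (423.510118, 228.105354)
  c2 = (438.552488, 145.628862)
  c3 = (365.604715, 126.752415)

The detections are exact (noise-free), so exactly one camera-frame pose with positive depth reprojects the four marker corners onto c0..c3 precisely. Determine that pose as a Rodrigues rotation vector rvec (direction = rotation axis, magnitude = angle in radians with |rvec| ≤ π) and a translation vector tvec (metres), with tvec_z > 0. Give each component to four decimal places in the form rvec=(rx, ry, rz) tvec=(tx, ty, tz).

Intrinsics K: fx=796.3, fy=760.8, cx=308.3, cy=240.7
Marker side s = 0.125 m; corners in marker frame (Z=0):
  M0 = (-0.0625, +0.0625, 0)
  M1 = (+0.0625, +0.0625, 0)
  M2 = (+0.0625, -0.0625, 0)
  M3 = (-0.0625, -0.0625, 0)
Detected image corners:
  c0 = (349.685923, 213.767698) px
  c1 = (423.510118, 228.105354) px
  c2 = (438.552488, 145.628862) px
  c3 = (365.604715, 126.752415) px
Planar DLT: solve 8×8 A·h = b for H (H[2,2]=1):
  H  [+756.42826 -125.70393 +395.32553]
  H  [+209.54294 +676.59530 +178.77333]
  H  [+0.42943 -0.00495 +1.00000]
B = K⁻¹H; ‖b₁‖=0.904447, ‖b₂‖=0.904447; λ = 2/(‖b₁‖+‖b₂‖) = 1.105648, sign → tz>0 ⇒ λ=+1.105648
r₁ = λ·B[:,0] = (+0.86646,+0.15431,+0.47480); r₂ = λ·B[:,1] = (-0.17242,+0.98501,-0.00548)
r₃ = r₁×r₂ = (-0.46853,-0.07712,+0.88008); SVD([r₁ r₂ r₃]) → R = UVᵀ:
  R  [+0.86646 -0.17242 -0.46853]
  R  [+0.15431 +0.98501 -0.07712]
  R  [+0.47480 -0.00548 +0.88008]
t = (+0.12083, -0.09000, +1.10565) m
tr R = 2.731546; θ = arccos((tr R − 1)/2) = 0.524104 rad = 30.029°
axis k = ((R−Rᵀ)₃₂, (R−Rᵀ)₁₃, (R−Rᵀ)₂₁) / (2 sinθ) = (+0.071579, -0.942504, +0.326438)
rvec = θ·k = (+0.037515, -0.493970, +0.171087)

rvec=(0.0375, -0.4940, 0.1711) tvec=(0.1208, -0.0900, 1.1056)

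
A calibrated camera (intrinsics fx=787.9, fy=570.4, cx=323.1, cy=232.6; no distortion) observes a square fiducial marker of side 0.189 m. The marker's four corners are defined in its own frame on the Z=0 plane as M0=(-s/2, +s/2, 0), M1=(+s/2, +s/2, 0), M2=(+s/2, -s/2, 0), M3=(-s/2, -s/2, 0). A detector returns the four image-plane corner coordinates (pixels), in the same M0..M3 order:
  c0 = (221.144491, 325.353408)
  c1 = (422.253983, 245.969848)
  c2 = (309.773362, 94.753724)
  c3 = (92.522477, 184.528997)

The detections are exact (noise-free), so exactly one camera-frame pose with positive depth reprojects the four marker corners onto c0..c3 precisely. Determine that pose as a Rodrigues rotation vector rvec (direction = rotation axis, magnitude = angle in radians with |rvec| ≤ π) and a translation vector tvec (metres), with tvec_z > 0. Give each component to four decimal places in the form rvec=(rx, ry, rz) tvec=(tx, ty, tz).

Intrinsics K: fx=787.9, fy=570.4, cx=323.1, cy=232.6
Marker side s = 0.189 m; corners in marker frame (Z=0):
  M0 = (-0.0945, +0.0945, 0)
  M1 = (+0.0945, +0.0945, 0)
  M2 = (+0.0945, -0.0945, 0)
  M3 = (-0.0945, -0.0945, 0)
Detected image corners:
  c0 = (221.144491, 325.353408) px
  c1 = (422.253983, 245.969848) px
  c2 = (309.773362, 94.753724) px
  c3 = (92.522477, 184.528997) px
Planar DLT: solve 8×8 A·h = b for H (H[2,2]=1):
  H  [+1077.43187 +760.81499 +263.05604]
  H  [-468.62097 +872.01081 +216.30554]
  H  [-0.10500 +0.46879 +1.00000]
B = K⁻¹H; ‖b₁‖=1.614643, ‖b₂‖=1.614643; λ = 2/(‖b₁‖+‖b₂‖) = 0.619332, sign → tz>0 ⇒ λ=+0.619332
r₁ = λ·B[:,0] = (+0.87359,-0.48230,-0.06503); r₂ = λ·B[:,1] = (+0.47898,+0.82842,+0.29034)
r₃ = r₁×r₂ = (-0.08616,-0.28478,+0.95471); SVD([r₁ r₂ r₃]) → R = UVᵀ:
  R  [+0.87359 +0.47898 -0.08616]
  R  [-0.48230 +0.82842 -0.28478]
  R  [-0.06503 +0.29034 +0.95471]
t = (-0.04720, -0.01769, +0.61933) m
tr R = 2.656720; θ = arccos((tr R − 1)/2) = 0.594623 rad = 34.069°
axis k = ((R−Rᵀ)₃₂, (R−Rᵀ)₁₃, (R−Rᵀ)₂₁) / (2 sinθ) = (+0.513323, -0.018857, -0.857988)
rvec = θ·k = (+0.305233, -0.011213, -0.510179)

rvec=(0.3052, -0.0112, -0.5102) tvec=(-0.0472, -0.0177, 0.6193)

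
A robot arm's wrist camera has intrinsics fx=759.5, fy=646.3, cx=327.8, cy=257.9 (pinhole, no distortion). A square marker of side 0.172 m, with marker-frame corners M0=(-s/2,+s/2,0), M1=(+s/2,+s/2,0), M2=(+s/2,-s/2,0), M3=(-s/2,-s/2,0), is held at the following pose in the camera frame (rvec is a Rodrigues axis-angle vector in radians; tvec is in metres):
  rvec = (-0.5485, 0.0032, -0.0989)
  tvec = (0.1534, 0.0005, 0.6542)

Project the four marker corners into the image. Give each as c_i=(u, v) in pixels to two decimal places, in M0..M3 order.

c0=(422.59, 344.76) c1=(634.60, 326.97) c2=(578.07, 183.56) c3=(392.98, 198.24)

Intrinsics K: fx=759.5, fy=646.3, cx=327.8, cy=257.9
Marker side s = 0.172 m; corners in marker frame (Z=0):
  M0 = (-0.0860, +0.0860, 0)
  M1 = (+0.0860, +0.0860, 0)
  M2 = (+0.0860, -0.0860, 0)
  M3 = (-0.0860, -0.0860, 0)
rvec = (-0.5485, 0.0032, -0.0989), |rvec| = θ = 0.55735 rad = 31.934°
Rodrigues: sinθ=0.52894, 1−cosθ=0.15134; R = I + sinθ·[k]× + (1−cosθ)·[k]×²:
    [+0.99523 +0.09300 +0.02947]
    [-0.09471 +0.84866 +0.52039]
    [+0.02339 -0.52069 +0.85342]
t = (0.1534, 0.0005, 0.6542) m
M0: Pc = R·M0+t = (+0.07581, +0.08163, +0.60741); u = 759.5·(+0.07581)/0.60741 + 327.8 = 422.5905, v = 646.3·(+0.08163)/0.60741 + 257.9 = 344.7570
M1: Pc = R·M1+t = (+0.24699, +0.06534, +0.61143); u = 759.5·(+0.24699)/0.61143 + 327.8 = 634.6001, v = 646.3·(+0.06534)/0.61143 + 257.9 = 326.9657
M2: Pc = R·M2+t = (+0.23099, -0.08063, +0.70099); u = 759.5·(+0.23099)/0.70099 + 327.8 = 578.0713, v = 646.3·(-0.08063)/0.70099 + 257.9 = 183.5604
M3: Pc = R·M3+t = (+0.05981, -0.06434, +0.69697); u = 759.5·(+0.05981)/0.69697 + 327.8 = 392.9783, v = 646.3·(-0.06434)/0.69697 + 257.9 = 198.2377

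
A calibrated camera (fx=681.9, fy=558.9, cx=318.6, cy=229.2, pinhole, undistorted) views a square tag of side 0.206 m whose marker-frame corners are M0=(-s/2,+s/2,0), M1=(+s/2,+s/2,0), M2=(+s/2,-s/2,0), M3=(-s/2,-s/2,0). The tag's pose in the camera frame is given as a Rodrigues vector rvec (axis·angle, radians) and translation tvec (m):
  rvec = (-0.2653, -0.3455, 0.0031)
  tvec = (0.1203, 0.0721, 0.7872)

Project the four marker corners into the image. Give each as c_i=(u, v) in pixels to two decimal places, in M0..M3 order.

c0=(344.60, 357.39) c1=(508.64, 353.26) c2=(489.78, 214.46) c3=(335.24, 206.04)

Intrinsics K: fx=681.9, fy=558.9, cx=318.6, cy=229.2
Marker side s = 0.206 m; corners in marker frame (Z=0):
  M0 = (-0.1030, +0.1030, 0)
  M1 = (+0.1030, +0.1030, 0)
  M2 = (+0.1030, -0.1030, 0)
  M3 = (-0.1030, -0.1030, 0)
rvec = (-0.2653, -0.3455, 0.0031), |rvec| = θ = 0.43562 rad = 24.959°
Rodrigues: sinθ=0.42197, 1−cosθ=0.09339; R = I + sinθ·[k]× + (1−cosθ)·[k]×²:
    [+0.94125 +0.04211 -0.33508]
    [+0.04811 +0.96536 +0.25646]
    [+0.33427 -0.25752 +0.90661]
t = (0.1203, 0.0721, 0.7872) m
M0: Pc = R·M0+t = (+0.02769, +0.16658, +0.72625); u = 681.9·(+0.02769)/0.72625 + 318.6 = 344.5978, v = 558.9·(+0.16658)/0.72625 + 229.2 = 357.3926
M1: Pc = R·M1+t = (+0.22159, +0.17649, +0.79511); u = 681.9·(+0.22159)/0.79511 + 318.6 = 508.6366, v = 558.9·(+0.17649)/0.79511 + 229.2 = 353.2574
M2: Pc = R·M2+t = (+0.21291, -0.02238, +0.84815); u = 681.9·(+0.21291)/0.84815 + 318.6 = 489.7768, v = 558.9·(-0.02238)/0.84815 + 229.2 = 214.4551
M3: Pc = R·M3+t = (+0.01901, -0.03229, +0.77929); u = 681.9·(+0.01901)/0.77929 + 318.6 = 335.2380, v = 558.9·(-0.03229)/0.77929 + 229.2 = 206.0439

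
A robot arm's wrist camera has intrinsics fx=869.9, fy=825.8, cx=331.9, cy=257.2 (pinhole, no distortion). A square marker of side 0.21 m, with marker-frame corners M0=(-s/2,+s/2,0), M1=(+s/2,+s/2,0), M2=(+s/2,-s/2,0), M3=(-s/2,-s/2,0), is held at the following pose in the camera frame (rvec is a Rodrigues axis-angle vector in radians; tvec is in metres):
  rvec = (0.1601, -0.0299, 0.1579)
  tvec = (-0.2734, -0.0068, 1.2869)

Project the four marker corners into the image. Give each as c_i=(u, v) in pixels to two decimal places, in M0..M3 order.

c0=(68.20, 307.66) c1=(207.88, 327.76) c2=(227.46, 196.98) c3=(84.30, 175.44)

Intrinsics K: fx=869.9, fy=825.8, cx=331.9, cy=257.2
Marker side s = 0.21 m; corners in marker frame (Z=0):
  M0 = (-0.1050, +0.1050, 0)
  M1 = (+0.1050, +0.1050, 0)
  M2 = (+0.1050, -0.1050, 0)
  M3 = (-0.1050, -0.1050, 0)
rvec = (0.1601, -0.0299, 0.1579), |rvec| = θ = 0.22684 rad = 12.997°
Rodrigues: sinθ=0.22490, 1−cosθ=0.02562; R = I + sinθ·[k]× + (1−cosθ)·[k]×²:
    [+0.98714 -0.15893 -0.01706]
    [+0.15417 +0.97483 -0.16108]
    [+0.04223 +0.15638 +0.98679]
t = (-0.2734, -0.0068, 1.2869) m
M0: Pc = R·M0+t = (-0.39374, +0.07937, +1.29889); u = 869.9·(-0.39374)/1.29889 + 331.9 = 68.2028, v = 825.8·(+0.07937)/1.29889 + 257.2 = 307.6611
M1: Pc = R·M1+t = (-0.18644, +0.11174, +1.30775); u = 869.9·(-0.18644)/1.30775 + 331.9 = 207.8840, v = 825.8·(+0.11174)/1.30775 + 257.2 = 327.7625
M2: Pc = R·M2+t = (-0.15306, -0.09297, +1.27491); u = 869.9·(-0.15306)/1.27491 + 331.9 = 227.4626, v = 825.8·(-0.09297)/1.27491 + 257.2 = 196.9810
M3: Pc = R·M3+t = (-0.36036, -0.12534, +1.26605); u = 869.9·(-0.36036)/1.26605 + 331.9 = 84.2953, v = 825.8·(-0.12534)/1.26605 + 257.2 = 175.4421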